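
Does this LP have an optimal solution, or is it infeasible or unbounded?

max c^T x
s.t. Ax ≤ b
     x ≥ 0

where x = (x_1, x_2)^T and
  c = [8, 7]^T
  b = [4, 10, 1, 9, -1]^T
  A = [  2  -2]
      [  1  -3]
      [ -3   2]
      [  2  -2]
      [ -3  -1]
Feasible point: (1, 0) satisfies every constraint, so the LP is feasible.
Direction d = (1, 1): for each constraint row a, a·d ≤ 0 —
  (2)(1) + (-2)(1) = 0 ≤ 0
  (1)(1) + (-3)(1) = -2 ≤ 0
  (-3)(1) + (2)(1) = -1 ≤ 0
  (2)(1) + (-2)(1) = 0 ≤ 0
  (-3)(1) + (-1)(1) = -4 ≤ 0
and d ≥ 0, so (1, 0) + t·d stays feasible for every t ≥ 0. Along this ray z = 8x_1 + 7x_2 changes by 15 per unit t, so z → +∞.

The LP is unbounded; z can be made arbitrarily large.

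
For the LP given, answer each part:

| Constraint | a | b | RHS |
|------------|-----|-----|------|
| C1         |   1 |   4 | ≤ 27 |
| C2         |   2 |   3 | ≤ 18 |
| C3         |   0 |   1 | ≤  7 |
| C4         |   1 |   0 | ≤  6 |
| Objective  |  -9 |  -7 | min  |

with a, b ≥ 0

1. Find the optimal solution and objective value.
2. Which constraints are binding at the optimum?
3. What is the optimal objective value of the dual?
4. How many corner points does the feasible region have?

1. a = 6, b = 2, z = -68
2. C2, C4
3. -68 (by strong duality, equal to the primal optimum)
4. 4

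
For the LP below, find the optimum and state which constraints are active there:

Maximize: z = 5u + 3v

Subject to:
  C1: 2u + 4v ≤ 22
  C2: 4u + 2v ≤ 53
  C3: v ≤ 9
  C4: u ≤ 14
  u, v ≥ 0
Optimal: u = 11, v = 0
Binding: C1, v ≥ 0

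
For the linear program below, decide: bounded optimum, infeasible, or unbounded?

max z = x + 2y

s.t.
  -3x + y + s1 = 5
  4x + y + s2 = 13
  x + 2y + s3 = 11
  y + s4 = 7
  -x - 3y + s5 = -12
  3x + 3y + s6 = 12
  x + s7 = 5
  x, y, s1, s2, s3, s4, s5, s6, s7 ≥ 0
The point (0, 4) satisfies every constraint, so the LP is feasible; the constraints give x ≤ 5 and y ≤ 7, which with x, y ≥ 0 keep the feasible region inside a bounded box. A feasible, bounded LP attains a finite optimum at a vertex.

Evaluating z = x + 2y at each vertex:
  (0, 4): z = 8

Bounded optimum: z* = 8 at (0, 4).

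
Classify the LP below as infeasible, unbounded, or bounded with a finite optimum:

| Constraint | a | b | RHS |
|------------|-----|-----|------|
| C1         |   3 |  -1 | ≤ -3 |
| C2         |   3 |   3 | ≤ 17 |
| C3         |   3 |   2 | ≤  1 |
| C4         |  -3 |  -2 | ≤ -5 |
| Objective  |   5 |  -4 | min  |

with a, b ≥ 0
C3 requires 3a + 2b ≤ 1, while C4 (-3a - 2b ≤ -5) is equivalent to 3a + 2b ≥ 5. Together they would need 5 ≤ 3a + 2b ≤ 1, which is impossible since 5 > 1. No point satisfies all constraints.

Infeasible: no point satisfies all constraints simultaneously.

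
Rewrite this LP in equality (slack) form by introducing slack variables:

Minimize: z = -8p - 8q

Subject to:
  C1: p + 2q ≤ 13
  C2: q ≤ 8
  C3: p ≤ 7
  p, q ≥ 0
min z = -8p - 8q

s.t.
  p + 2q + s1 = 13
  q + s2 = 8
  p + s3 = 7
  p, q, s1, s2, s3 ≥ 0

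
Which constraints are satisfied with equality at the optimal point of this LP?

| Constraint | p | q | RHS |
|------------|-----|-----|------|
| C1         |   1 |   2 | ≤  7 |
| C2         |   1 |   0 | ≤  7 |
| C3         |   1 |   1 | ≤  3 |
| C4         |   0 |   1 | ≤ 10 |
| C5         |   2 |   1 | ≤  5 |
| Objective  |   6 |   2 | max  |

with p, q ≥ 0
Optimal: p = 2.5, q = 0
Slack at optimum:
  C1: slack = 4.5
  C2: slack = 4.5
  C3: slack = 0.5
  C4: slack = 10
  C5: slack = 0 (binding)
  p ≥ 0: p = 2.5
  q ≥ 0: q = 0 (binding)
Binding constraints: C5, q ≥ 0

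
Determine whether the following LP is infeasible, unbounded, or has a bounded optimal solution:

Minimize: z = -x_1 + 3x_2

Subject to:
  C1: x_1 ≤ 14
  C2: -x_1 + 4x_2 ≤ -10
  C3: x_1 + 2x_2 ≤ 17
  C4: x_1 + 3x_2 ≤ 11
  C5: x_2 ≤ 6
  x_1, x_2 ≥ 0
The point (11, 0) satisfies every constraint, so the LP is feasible; the constraints give x_1 ≤ 14 and x_2 ≤ 6, which with x_1, x_2 ≥ 0 keep the feasible region inside a bounded box. A feasible, bounded LP attains a finite optimum at a vertex.

Evaluating z = -x_1 + 3x_2 at each vertex:
  (10, 0): z = -10
  (11, 0): z = -11
  (10.57, 0.1429): z = -10.14

The LP has an optimal solution: (11, 0) with z = -11.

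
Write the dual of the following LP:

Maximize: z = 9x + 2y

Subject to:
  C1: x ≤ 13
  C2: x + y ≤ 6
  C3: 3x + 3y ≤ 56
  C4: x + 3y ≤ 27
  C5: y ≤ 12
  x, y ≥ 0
Minimize: z = 13y1 + 6y2 + 56y3 + 27y4 + 12y5

Subject to:
  C1: -y1 - y2 - 3y3 - y4 ≤ -9
  C2: -y2 - 3y3 - 3y4 - y5 ≤ -2
  y1, y2, y3, y4, y5 ≥ 0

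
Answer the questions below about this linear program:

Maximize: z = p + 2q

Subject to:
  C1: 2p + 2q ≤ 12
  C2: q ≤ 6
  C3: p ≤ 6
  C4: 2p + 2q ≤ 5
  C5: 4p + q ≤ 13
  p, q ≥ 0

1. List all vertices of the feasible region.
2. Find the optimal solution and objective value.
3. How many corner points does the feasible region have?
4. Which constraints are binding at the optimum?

1. (0, 0), (2.5, 0), (0, 2.5)
2. p = 0, q = 2.5, z = 5
3. 3
4. C4, p ≥ 0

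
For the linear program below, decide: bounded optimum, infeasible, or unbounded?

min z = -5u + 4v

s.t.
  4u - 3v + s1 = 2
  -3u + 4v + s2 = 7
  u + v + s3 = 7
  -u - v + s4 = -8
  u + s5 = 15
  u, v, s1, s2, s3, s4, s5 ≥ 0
The row u + v + s3 = 7 with s3 ≥ 0 requires u + v ≤ 7, while the row -u - v + s4 = -8 with s4 ≥ 0 is equivalent to u + v ≥ 8. Together they would need 8 ≤ u + v ≤ 7, which is impossible since 8 > 7. No point satisfies all constraints.

The feasible region is empty; the LP is infeasible.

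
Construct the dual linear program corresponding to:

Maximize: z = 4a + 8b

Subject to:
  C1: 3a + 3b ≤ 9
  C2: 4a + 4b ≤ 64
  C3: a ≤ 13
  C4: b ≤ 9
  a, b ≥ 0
Minimize: z = 9y1 + 64y2 + 13y3 + 9y4

Subject to:
  C1: -3y1 - 4y2 - y3 ≤ -4
  C2: -3y1 - 4y2 - y4 ≤ -8
  y1, y2, y3, y4 ≥ 0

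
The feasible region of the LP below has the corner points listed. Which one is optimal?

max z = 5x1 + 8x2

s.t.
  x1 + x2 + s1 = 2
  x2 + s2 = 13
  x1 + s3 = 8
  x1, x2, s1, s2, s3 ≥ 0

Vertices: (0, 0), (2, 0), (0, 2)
Evaluating z = 5x1 + 8x2 at each vertex:
  (0, 0): z = 0
  (2, 0): z = 10
  (0, 2): z = 16

The largest value is z = 16, attained at (0, 2).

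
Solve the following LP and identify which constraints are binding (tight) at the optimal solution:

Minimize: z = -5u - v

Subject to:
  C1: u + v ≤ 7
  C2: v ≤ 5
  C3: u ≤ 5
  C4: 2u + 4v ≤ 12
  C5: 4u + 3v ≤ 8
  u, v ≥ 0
Optimal: u = 2, v = 0
Binding: C5, v ≥ 0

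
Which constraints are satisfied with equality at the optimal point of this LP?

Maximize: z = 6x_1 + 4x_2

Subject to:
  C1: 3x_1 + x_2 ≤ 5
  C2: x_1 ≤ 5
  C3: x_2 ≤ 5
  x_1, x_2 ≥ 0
Optimal: x_1 = 0, x_2 = 5
Binding: C1, C3, x_1 ≥ 0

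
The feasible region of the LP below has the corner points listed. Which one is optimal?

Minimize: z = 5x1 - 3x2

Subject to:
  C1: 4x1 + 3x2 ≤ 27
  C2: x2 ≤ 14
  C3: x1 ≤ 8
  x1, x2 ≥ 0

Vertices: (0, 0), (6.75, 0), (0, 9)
Evaluating z = 5x1 - 3x2 at each vertex:
  (0, 0): z = 0
  (6.75, 0): z = 33.75
  (0, 9): z = -27

The smallest value is z = -27, attained at (0, 9).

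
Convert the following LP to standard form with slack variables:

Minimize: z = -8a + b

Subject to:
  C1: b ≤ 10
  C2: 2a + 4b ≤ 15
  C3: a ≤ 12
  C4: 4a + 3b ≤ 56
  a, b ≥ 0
min z = -8a + b

s.t.
  b + s1 = 10
  2a + 4b + s2 = 15
  a + s3 = 12
  4a + 3b + s4 = 56
  a, b, s1, s2, s3, s4 ≥ 0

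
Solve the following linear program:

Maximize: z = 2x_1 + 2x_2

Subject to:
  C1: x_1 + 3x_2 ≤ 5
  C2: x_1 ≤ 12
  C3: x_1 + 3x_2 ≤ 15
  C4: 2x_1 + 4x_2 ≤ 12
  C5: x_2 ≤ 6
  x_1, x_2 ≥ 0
Each vertex is the intersection of two constraint boundaries that also satisfies all remaining constraints:
  x_1 = 0 and x_2 = 0 → (0, 0)
  x_1 + 3x_2 = 5 and x_2 = 0 → (5, 0)
  x_1 + 3x_2 = 5 and x_1 = 0 → (0, 1.667)

Evaluating z = 2x_1 + 2x_2 at each vertex:
  (0, 0): z = 0
  (5, 0): z = 10
  (0, 1.667): z = 3.333

The maximum is at (5, 0) with z = 10.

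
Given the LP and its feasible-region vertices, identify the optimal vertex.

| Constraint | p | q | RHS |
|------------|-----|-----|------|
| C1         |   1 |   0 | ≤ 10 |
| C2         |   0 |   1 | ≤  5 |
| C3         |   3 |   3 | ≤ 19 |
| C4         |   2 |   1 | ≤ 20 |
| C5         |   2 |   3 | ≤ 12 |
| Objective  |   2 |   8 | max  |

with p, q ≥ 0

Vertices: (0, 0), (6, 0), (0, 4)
(0, 4) with z = 32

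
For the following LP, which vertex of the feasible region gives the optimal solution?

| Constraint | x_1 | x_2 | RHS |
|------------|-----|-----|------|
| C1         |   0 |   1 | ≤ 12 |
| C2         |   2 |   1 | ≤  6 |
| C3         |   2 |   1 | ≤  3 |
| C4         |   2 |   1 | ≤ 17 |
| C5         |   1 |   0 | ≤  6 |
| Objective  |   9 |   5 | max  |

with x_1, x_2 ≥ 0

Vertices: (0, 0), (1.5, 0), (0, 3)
Evaluating z = 9x_1 + 5x_2 at each vertex:
  (0, 0): z = 0
  (1.5, 0): z = 13.5
  (0, 3): z = 15

The largest value is z = 15, attained at (0, 3).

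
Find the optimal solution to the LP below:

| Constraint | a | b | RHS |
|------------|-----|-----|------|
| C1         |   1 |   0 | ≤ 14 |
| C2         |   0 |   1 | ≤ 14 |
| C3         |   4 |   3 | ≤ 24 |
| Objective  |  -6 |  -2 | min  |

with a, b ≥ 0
Each vertex is the intersection of two constraint boundaries that also satisfies all remaining constraints:
  a = 0 and b = 0 → (0, 0)
  4a + 3b = 24 and b = 0 → (6, 0)
  4a + 3b = 24 and a = 0 → (0, 8)

Evaluating z = -6a - 2b at each vertex:
  (0, 0): z = 0
  (6, 0): z = -36
  (0, 8): z = -16

The minimum is at (6, 0) with z = -36.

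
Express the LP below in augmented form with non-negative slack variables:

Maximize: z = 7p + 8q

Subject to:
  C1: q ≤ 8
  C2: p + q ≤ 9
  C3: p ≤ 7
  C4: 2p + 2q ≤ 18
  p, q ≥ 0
max z = 7p + 8q

s.t.
  q + s1 = 8
  p + q + s2 = 9
  p + s3 = 7
  2p + 2q + s4 = 18
  p, q, s1, s2, s3, s4 ≥ 0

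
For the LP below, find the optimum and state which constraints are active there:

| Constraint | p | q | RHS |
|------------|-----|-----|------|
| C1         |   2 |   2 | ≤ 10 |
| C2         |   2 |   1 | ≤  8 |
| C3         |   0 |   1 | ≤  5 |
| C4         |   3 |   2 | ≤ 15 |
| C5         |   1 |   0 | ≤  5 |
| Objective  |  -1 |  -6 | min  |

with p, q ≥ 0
Optimal: p = 0, q = 5
Binding: C1, C3, p ≥ 0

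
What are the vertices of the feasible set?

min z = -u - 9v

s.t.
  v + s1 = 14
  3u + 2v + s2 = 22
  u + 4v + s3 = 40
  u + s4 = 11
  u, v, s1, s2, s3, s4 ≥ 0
Each vertex is the intersection of two constraint boundaries that also satisfies all remaining constraints:
  u = 0 and v = 0 → (0, 0)
  3u + 2v = 22 and v = 0 → (7.333, 0)
  3u + 2v = 22 and u + 4v = 40 → (0.8, 9.8)
  u + 4v = 40 and u = 0 → (0, 10)

Vertices: (0, 0), (7.333, 0), (0.8, 9.8), (0, 10)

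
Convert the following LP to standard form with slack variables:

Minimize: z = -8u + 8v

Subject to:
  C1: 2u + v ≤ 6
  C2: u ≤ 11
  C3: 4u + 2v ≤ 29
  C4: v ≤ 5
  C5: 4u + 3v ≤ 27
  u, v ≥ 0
min z = -8u + 8v

s.t.
  2u + v + s1 = 6
  u + s2 = 11
  4u + 2v + s3 = 29
  v + s4 = 5
  4u + 3v + s5 = 27
  u, v, s1, s2, s3, s4, s5 ≥ 0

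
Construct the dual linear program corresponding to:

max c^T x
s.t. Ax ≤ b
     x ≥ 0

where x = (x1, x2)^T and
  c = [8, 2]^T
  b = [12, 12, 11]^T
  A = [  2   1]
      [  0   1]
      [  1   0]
Minimize: z = 12y1 + 12y2 + 11y3

Subject to:
  C1: -2y1 - y3 ≤ -8
  C2: -y1 - y2 ≤ -2
  y1, y2, y3 ≥ 0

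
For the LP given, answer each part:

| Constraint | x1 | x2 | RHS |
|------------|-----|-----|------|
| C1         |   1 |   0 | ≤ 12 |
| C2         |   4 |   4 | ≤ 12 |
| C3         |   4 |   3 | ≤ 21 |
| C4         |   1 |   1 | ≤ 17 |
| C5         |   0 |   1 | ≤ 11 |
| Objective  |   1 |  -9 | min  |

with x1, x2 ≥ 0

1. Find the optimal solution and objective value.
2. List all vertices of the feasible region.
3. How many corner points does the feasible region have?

1. x1 = 0, x2 = 3, z = -27
2. (0, 0), (3, 0), (0, 3)
3. 3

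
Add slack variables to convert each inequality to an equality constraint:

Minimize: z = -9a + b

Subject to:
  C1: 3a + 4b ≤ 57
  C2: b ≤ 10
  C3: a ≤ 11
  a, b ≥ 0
min z = -9a + b

s.t.
  3a + 4b + s1 = 57
  b + s2 = 10
  a + s3 = 11
  a, b, s1, s2, s3 ≥ 0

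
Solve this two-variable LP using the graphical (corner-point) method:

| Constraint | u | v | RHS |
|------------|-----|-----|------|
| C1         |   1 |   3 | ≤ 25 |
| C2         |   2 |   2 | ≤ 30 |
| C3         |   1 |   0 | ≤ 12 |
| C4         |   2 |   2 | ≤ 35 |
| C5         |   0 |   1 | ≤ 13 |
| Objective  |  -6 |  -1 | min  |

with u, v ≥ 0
Each vertex is the intersection of two constraint boundaries that also satisfies all remaining constraints:
  u = 0 and v = 0 → (0, 0)
  u = 12 and v = 0 → (12, 0)
  2u + 2v = 30 and u = 12 → (12, 3)
  u + 3v = 25 and 2u + 2v = 30 → (10, 5)
  u + 3v = 25 and u = 0 → (0, 8.333)

Evaluating z = -6u - v at each vertex:
  (0, 0): z = 0
  (12, 0): z = -72
  (12, 3): z = -75
  (10, 5): z = -65
  (0, 8.333): z = -8.333

The minimum is at (12, 3) with z = -75.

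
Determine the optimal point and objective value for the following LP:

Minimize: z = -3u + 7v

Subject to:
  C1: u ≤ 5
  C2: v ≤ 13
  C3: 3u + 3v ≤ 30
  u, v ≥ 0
Each vertex is the intersection of two constraint boundaries that also satisfies all remaining constraints:
  u = 0 and v = 0 → (0, 0)
  u = 5 and v = 0 → (5, 0)
  u = 5 and 3u + 3v = 30 → (5, 5)
  3u + 3v = 30 and u = 0 → (0, 10)

Evaluating z = -3u + 7v at each vertex:
  (0, 0): z = 0
  (5, 0): z = -15
  (5, 5): z = 20
  (0, 10): z = 70

The minimum is at (5, 0) with z = -15.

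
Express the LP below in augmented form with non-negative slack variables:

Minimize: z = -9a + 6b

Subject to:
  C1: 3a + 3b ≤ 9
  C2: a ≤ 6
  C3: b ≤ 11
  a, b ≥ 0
min z = -9a + 6b

s.t.
  3a + 3b + s1 = 9
  a + s2 = 6
  b + s3 = 11
  a, b, s1, s2, s3 ≥ 0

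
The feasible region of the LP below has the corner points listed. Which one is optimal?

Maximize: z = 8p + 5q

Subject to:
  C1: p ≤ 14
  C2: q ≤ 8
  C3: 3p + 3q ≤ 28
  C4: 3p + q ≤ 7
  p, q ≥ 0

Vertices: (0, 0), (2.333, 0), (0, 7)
Evaluating z = 8p + 5q at each vertex:
  (0, 0): z = 0
  (2.333, 0): z = 18.67
  (0, 7): z = 35

The largest value is z = 35, attained at (0, 7).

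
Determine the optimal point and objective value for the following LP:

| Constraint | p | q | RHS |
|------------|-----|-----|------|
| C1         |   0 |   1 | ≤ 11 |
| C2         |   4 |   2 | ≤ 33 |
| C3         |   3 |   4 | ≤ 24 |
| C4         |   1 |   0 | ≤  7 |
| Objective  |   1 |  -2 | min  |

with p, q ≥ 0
Each vertex is the intersection of two constraint boundaries that also satisfies all remaining constraints:
  p = 0 and q = 0 → (0, 0)
  p = 7 and q = 0 → (7, 0)
  3p + 4q = 24 and p = 7 → (7, 0.75)
  3p + 4q = 24 and p = 0 → (0, 6)

Evaluating z = p - 2q at each vertex:
  (0, 0): z = 0
  (7, 0): z = 7
  (7, 0.75): z = 5.5
  (0, 6): z = -12

The minimum is at (0, 6) with z = -12.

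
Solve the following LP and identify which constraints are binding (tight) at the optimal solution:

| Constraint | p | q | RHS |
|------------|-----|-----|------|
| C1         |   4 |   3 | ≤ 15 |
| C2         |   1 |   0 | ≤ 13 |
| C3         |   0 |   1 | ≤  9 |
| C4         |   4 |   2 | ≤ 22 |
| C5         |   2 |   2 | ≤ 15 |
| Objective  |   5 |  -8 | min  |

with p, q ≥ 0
Optimal: p = 0, q = 5
Slack at optimum:
  C1: slack = 0 (binding)
  C2: slack = 13
  C3: slack = 4
  C4: slack = 12
  C5: slack = 5
  p ≥ 0: p = 0 (binding)
  q ≥ 0: q = 5
Binding constraints: C1, p ≥ 0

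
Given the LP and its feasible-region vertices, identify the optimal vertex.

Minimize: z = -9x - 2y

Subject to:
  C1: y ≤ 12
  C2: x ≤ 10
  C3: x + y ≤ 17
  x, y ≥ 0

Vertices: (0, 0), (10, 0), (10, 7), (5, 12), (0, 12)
(10, 7) with z = -104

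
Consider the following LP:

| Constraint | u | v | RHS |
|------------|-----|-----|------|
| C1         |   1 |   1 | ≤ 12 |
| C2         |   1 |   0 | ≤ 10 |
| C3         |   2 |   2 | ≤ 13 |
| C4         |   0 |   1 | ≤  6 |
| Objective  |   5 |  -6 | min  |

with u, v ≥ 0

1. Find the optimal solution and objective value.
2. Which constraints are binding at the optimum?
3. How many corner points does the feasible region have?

1. u = 0, v = 6, z = -36
2. C4, u ≥ 0
3. 4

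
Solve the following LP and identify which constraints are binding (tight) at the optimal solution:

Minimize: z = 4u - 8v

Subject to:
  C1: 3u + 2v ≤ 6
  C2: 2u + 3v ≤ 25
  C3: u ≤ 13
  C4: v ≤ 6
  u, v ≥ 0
Optimal: u = 0, v = 3
Binding: C1, u ≥ 0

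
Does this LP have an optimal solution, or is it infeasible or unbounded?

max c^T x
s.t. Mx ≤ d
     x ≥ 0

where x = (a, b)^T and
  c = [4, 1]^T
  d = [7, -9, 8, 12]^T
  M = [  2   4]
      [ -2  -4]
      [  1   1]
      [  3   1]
One constraint requires 2a + 4b ≤ 7, while the constraint -2a - 4b ≤ -9 is equivalent to 2a + 4b ≥ 9. Together they would need 9 ≤ 2a + 4b ≤ 7, which is impossible since 9 > 7. No point satisfies all constraints.

Infeasible: no point satisfies all constraints simultaneously.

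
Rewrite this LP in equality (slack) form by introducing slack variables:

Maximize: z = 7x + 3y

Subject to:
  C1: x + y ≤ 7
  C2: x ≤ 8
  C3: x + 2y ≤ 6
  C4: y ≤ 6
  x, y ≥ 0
max z = 7x + 3y

s.t.
  x + y + s1 = 7
  x + s2 = 8
  x + 2y + s3 = 6
  y + s4 = 6
  x, y, s1, s2, s3, s4 ≥ 0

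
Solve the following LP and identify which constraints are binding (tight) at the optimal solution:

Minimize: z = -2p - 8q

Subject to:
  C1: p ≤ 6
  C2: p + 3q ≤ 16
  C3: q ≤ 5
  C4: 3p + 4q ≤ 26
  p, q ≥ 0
Optimal: p = 1, q = 5
Slack at optimum:
  C1: slack = 5
  C2: slack = 0 (binding)
  C3: slack = 0 (binding)
  C4: slack = 3
  p ≥ 0: p = 1
  q ≥ 0: q = 5
Binding constraints: C2, C3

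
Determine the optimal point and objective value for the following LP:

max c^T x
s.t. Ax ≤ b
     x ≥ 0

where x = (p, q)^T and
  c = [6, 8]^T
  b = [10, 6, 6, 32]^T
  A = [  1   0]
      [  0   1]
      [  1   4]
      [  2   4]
Each vertex is the intersection of two constraint boundaries that also satisfies all remaining constraints:
  p = 0 and q = 0 → (0, 0)
  p + 4q = 6 and q = 0 → (6, 0)
  p + 4q = 6 and p = 0 → (0, 1.5)

Evaluating z = 6p + 8q at each vertex:
  (0, 0): z = 0
  (6, 0): z = 36
  (0, 1.5): z = 12

The maximum is at (6, 0) with z = 36.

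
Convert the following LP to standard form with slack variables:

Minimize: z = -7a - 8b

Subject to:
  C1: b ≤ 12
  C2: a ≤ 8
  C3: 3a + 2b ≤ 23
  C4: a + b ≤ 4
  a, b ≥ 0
min z = -7a - 8b

s.t.
  b + s1 = 12
  a + s2 = 8
  3a + 2b + s3 = 23
  a + b + s4 = 4
  a, b, s1, s2, s3, s4 ≥ 0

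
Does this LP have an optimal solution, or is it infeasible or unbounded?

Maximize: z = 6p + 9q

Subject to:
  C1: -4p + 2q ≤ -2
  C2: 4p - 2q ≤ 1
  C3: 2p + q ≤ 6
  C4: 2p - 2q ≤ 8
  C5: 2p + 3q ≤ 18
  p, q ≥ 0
C2 requires 4p - 2q ≤ 1, while C1 (-4p + 2q ≤ -2) is equivalent to 4p - 2q ≥ 2. Together they would need 2 ≤ 4p - 2q ≤ 1, which is impossible since 2 > 1. No point satisfies all constraints.

Infeasible — the constraint set is empty.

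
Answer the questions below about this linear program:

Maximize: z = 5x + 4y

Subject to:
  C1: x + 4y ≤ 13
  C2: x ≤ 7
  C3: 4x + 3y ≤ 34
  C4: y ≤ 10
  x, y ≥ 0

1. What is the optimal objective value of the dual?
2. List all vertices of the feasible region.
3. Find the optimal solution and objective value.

1. 41 (by strong duality, equal to the primal optimum)
2. (0, 0), (7, 0), (7, 1.5), (0, 3.25)
3. x = 7, y = 1.5, z = 41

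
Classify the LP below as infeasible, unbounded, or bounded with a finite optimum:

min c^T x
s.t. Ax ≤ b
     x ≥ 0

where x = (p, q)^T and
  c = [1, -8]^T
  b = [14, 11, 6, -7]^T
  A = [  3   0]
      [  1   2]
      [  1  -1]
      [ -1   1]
One constraint requires p - q ≤ 6, while the constraint -p + q ≤ -7 is equivalent to p - q ≥ 7. Together they would need 7 ≤ p - q ≤ 6, which is impossible since 7 > 6. No point satisfies all constraints.

Infeasible: no point satisfies all constraints simultaneously.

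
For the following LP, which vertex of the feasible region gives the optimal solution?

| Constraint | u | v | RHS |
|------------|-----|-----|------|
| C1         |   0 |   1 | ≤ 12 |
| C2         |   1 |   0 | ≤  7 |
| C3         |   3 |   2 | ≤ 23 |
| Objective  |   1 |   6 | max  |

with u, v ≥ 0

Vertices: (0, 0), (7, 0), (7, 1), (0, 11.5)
Evaluating z = u + 6v at each vertex:
  (0, 0): z = 0
  (7, 0): z = 7
  (7, 1): z = 13
  (0, 11.5): z = 69

The largest value is z = 69, attained at (0, 11.5).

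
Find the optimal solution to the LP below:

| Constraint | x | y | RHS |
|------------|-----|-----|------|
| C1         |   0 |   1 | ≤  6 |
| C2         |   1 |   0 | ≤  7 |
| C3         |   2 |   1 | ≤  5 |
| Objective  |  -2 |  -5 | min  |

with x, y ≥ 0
Each vertex is the intersection of two constraint boundaries that also satisfies all remaining constraints:
  x = 0 and y = 0 → (0, 0)
  2x + y = 5 and y = 0 → (2.5, 0)
  2x + y = 5 and x = 0 → (0, 5)

Evaluating z = -2x - 5y at each vertex:
  (0, 0): z = 0
  (2.5, 0): z = -5
  (0, 5): z = -25

The minimum is at (0, 5) with z = -25.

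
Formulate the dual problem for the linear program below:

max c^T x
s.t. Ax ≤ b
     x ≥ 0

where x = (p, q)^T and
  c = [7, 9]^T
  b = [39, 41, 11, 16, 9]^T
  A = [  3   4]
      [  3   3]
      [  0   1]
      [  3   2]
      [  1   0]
Minimize: z = 39y1 + 41y2 + 11y3 + 16y4 + 9y5

Subject to:
  C1: -3y1 - 3y2 - 3y4 - y5 ≤ -7
  C2: -4y1 - 3y2 - y3 - 2y4 ≤ -9
  y1, y2, y3, y4, y5 ≥ 0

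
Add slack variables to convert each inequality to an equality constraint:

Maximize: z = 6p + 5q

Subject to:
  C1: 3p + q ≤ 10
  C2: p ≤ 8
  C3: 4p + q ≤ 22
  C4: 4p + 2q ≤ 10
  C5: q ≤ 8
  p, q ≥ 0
max z = 6p + 5q

s.t.
  3p + q + s1 = 10
  p + s2 = 8
  4p + q + s3 = 22
  4p + 2q + s4 = 10
  q + s5 = 8
  p, q, s1, s2, s3, s4, s5 ≥ 0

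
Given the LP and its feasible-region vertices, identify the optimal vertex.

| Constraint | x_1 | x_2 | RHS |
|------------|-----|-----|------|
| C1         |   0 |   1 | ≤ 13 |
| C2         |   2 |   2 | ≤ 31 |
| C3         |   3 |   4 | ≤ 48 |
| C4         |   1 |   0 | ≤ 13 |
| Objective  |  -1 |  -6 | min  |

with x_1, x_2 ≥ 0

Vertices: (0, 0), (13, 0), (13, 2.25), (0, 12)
Evaluating z = -x_1 - 6x_2 at each vertex:
  (0, 0): z = 0
  (13, 0): z = -13
  (13, 2.25): z = -26.5
  (0, 12): z = -72

The smallest value is z = -72, attained at (0, 12).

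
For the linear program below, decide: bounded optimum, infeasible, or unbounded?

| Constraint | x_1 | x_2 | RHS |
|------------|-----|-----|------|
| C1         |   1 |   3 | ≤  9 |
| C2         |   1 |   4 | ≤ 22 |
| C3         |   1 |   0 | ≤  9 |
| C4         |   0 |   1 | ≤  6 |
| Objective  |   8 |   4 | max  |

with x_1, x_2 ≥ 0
The point (9, 0) satisfies every constraint, so the LP is feasible; the constraints give x_1 ≤ 9 and x_2 ≤ 6, which with x_1, x_2 ≥ 0 keep the feasible region inside a bounded box. A feasible, bounded LP attains a finite optimum at a vertex.

Evaluating z = 8x_1 + 4x_2 at each vertex:
  (0, 0): z = 0
  (9, 0): z = 72
  (0, 3): z = 12

The LP has an optimal solution: (9, 0) with z = 72.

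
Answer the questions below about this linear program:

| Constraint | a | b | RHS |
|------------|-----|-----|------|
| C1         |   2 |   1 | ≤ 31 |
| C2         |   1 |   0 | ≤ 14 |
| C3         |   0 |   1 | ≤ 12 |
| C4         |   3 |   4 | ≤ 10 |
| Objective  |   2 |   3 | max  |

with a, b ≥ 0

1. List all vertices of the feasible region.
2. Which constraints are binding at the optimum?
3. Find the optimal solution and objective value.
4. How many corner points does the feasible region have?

1. (0, 0), (3.333, 0), (0, 2.5)
2. C4, a ≥ 0
3. a = 0, b = 2.5, z = 7.5
4. 3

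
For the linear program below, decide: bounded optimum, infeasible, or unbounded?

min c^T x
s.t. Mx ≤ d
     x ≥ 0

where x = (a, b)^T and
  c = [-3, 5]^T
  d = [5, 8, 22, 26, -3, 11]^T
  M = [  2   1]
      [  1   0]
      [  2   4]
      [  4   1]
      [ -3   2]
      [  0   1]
The point (2.5, 0) satisfies every constraint, so the LP is feasible; the constraints give a ≤ 8 and b ≤ 11, which with a, b ≥ 0 keep the feasible region inside a bounded box. A feasible, bounded LP attains a finite optimum at a vertex.

Evaluating z = -3a + 5b at each vertex:
  (1, 0): z = -3
  (2.5, 0): z = -7.5
  (1.857, 1.286): z = 0.8571

Feasible with finite optimum z* = -7.5 at (2.5, 0).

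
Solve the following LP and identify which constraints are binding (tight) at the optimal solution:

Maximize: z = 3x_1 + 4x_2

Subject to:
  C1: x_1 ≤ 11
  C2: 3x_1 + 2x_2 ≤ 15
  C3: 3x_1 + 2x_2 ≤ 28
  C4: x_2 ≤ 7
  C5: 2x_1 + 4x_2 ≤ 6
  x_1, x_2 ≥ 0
Optimal: x_1 = 3, x_2 = 0
Slack at optimum:
  C1: slack = 8
  C2: slack = 6
  C3: slack = 19
  C4: slack = 7
  C5: slack = 0 (binding)
  x_1 ≥ 0: x_1 = 3
  x_2 ≥ 0: x_2 = 0 (binding)
Binding constraints: C5, x_2 ≥ 0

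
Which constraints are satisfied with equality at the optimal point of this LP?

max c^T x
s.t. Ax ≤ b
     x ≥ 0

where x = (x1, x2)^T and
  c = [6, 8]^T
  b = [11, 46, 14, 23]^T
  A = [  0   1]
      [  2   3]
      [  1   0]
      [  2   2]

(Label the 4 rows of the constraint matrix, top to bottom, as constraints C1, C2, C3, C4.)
Optimal: x1 = 0.5, x2 = 11
Slack at optimum:
  C1: slack = 0 (binding)
  C2: slack = 12
  C3: slack = 13.5
  C4: slack = 0 (binding)
  x1 ≥ 0: x1 = 0.5
  x2 ≥ 0: x2 = 11
Binding constraints: C1, C4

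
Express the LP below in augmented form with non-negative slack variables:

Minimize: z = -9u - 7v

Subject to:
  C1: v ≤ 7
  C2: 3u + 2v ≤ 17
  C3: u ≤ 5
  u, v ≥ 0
min z = -9u - 7v

s.t.
  v + s1 = 7
  3u + 2v + s2 = 17
  u + s3 = 5
  u, v, s1, s2, s3 ≥ 0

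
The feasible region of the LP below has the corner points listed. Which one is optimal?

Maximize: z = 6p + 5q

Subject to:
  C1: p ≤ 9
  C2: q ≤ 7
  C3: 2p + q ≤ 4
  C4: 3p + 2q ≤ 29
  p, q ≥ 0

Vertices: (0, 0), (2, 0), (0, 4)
Evaluating z = 6p + 5q at each vertex:
  (0, 0): z = 0
  (2, 0): z = 12
  (0, 4): z = 20

The largest value is z = 20, attained at (0, 4).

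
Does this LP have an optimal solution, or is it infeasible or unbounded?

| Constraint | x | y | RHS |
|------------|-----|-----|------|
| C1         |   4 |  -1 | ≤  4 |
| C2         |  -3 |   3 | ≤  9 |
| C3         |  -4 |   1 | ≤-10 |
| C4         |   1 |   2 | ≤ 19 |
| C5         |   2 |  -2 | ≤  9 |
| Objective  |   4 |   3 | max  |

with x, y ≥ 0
C1 requires 4x - y ≤ 4, while C3 (-4x + y ≤ -10) is equivalent to 4x - y ≥ 10. Together they would need 10 ≤ 4x - y ≤ 4, which is impossible since 10 > 4. No point satisfies all constraints.

The feasible region is empty; the LP is infeasible.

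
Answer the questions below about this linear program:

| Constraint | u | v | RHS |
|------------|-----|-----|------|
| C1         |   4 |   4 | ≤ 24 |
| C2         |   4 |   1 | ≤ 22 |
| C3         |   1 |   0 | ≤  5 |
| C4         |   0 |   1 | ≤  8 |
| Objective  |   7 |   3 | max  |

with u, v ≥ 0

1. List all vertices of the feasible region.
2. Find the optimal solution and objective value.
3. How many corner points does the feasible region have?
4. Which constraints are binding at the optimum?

1. (0, 0), (5, 0), (5, 1), (0, 6)
2. u = 5, v = 1, z = 38
3. 4
4. C1, C3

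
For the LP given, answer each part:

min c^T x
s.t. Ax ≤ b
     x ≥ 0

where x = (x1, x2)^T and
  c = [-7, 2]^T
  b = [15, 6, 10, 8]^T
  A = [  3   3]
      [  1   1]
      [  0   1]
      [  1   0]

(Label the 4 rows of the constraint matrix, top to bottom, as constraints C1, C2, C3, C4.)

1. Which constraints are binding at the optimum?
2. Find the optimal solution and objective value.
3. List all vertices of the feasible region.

1. C1, x2 ≥ 0
2. x1 = 5, x2 = 0, z = -35
3. (0, 0), (5, 0), (0, 5)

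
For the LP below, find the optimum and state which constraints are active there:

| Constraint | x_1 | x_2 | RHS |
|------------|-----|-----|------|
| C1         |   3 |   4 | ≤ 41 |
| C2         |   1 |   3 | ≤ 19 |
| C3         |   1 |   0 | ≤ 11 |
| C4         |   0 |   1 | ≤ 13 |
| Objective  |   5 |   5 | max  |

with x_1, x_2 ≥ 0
Optimal: x_1 = 11, x_2 = 2
Slack at optimum:
  C1: slack = 0 (binding)
  C2: slack = 2
  C3: slack = 0 (binding)
  C4: slack = 11
  x_1 ≥ 0: x_1 = 11
  x_2 ≥ 0: x_2 = 2
Binding constraints: C1, C3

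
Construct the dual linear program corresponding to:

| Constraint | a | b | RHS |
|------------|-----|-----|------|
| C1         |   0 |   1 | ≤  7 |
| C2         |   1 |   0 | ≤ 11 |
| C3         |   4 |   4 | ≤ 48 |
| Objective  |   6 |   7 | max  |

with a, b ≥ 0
Minimize: z = 7y1 + 11y2 + 48y3

Subject to:
  C1: -y2 - 4y3 ≤ -6
  C2: -y1 - 4y3 ≤ -7
  y1, y2, y3 ≥ 0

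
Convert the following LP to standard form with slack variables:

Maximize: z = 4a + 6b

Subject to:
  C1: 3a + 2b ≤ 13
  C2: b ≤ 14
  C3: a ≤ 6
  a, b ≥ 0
max z = 4a + 6b

s.t.
  3a + 2b + s1 = 13
  b + s2 = 14
  a + s3 = 6
  a, b, s1, s2, s3 ≥ 0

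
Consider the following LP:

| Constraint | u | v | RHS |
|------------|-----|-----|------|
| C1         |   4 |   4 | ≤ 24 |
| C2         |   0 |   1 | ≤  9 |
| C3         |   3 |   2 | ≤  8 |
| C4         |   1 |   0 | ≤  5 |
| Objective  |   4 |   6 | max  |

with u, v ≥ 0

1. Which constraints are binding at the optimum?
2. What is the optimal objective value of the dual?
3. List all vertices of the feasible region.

1. C3, u ≥ 0
2. 24 (by strong duality, equal to the primal optimum)
3. (0, 0), (2.667, 0), (0, 4)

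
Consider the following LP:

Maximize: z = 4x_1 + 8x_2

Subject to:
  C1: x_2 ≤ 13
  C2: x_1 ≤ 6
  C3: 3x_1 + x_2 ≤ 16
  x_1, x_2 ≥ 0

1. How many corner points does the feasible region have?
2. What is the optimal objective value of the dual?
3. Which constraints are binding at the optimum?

1. 4
2. 108 (by strong duality, equal to the primal optimum)
3. C1, C3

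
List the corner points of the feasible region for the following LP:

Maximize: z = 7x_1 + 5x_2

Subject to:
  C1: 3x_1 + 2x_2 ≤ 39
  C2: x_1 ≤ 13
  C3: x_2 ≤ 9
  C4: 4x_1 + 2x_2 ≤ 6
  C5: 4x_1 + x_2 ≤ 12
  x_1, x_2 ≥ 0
Each vertex is the intersection of two constraint boundaries that also satisfies all remaining constraints:
  x_1 = 0 and x_2 = 0 → (0, 0)
  4x_1 + 2x_2 = 6 and x_2 = 0 → (1.5, 0)
  4x_1 + 2x_2 = 6 and x_1 = 0 → (0, 3)

Vertices: (0, 0), (1.5, 0), (0, 3)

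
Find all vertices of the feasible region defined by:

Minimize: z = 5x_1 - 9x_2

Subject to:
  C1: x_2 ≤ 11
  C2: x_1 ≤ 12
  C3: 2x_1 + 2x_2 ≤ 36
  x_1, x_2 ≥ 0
Each vertex is the intersection of two constraint boundaries that also satisfies all remaining constraints:
  x_1 = 0 and x_2 = 0 → (0, 0)
  x_1 = 12 and x_2 = 0 → (12, 0)
  x_1 = 12 and 2x_1 + 2x_2 = 36 → (12, 6)
  x_2 = 11 and 2x_1 + 2x_2 = 36 → (7, 11)
  x_2 = 11 and x_1 = 0 → (0, 11)

Vertices: (0, 0), (12, 0), (12, 6), (7, 11), (0, 11)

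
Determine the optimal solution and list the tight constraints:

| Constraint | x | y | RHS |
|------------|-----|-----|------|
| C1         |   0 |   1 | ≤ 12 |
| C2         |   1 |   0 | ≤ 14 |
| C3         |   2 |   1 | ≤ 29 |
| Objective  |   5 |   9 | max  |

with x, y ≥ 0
Optimal: x = 8.5, y = 12
Slack at optimum:
  C1: slack = 0 (binding)
  C2: slack = 5.5
  C3: slack = 0 (binding)
  x ≥ 0: x = 8.5
  y ≥ 0: y = 12
Binding constraints: C1, C3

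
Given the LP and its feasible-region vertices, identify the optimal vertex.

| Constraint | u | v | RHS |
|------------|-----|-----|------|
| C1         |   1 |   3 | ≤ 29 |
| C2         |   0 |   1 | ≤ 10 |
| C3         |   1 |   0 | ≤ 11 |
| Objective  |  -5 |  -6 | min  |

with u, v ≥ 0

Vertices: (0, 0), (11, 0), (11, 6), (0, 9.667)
(11, 6) with z = -91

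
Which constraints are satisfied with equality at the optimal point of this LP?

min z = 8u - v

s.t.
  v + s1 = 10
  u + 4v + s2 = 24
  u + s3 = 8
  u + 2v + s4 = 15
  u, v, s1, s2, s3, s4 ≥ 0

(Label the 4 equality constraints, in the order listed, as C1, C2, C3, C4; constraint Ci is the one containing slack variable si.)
Optimal: u = 0, v = 6
Slack at optimum:
  C1: slack = 4
  C2: slack = 0 (binding)
  C3: slack = 8
  C4: slack = 3
  u ≥ 0: u = 0 (binding)
  v ≥ 0: v = 6
Binding constraints: C2, u ≥ 0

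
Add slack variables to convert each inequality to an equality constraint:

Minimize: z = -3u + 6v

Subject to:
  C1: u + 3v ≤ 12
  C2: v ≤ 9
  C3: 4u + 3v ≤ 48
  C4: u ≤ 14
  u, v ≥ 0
min z = -3u + 6v

s.t.
  u + 3v + s1 = 12
  v + s2 = 9
  4u + 3v + s3 = 48
  u + s4 = 14
  u, v, s1, s2, s3, s4 ≥ 0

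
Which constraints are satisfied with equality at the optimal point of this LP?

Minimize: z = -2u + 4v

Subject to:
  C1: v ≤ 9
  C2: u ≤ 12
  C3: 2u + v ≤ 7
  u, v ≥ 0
Optimal: u = 3.5, v = 0
Slack at optimum:
  C1: slack = 9
  C2: slack = 8.5
  C3: slack = 0 (binding)
  u ≥ 0: u = 3.5
  v ≥ 0: v = 0 (binding)
Binding constraints: C3, v ≥ 0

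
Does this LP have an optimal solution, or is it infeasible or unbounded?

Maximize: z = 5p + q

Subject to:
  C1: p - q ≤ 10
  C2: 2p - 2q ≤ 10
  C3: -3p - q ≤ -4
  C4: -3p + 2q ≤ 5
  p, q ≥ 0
Feasible point: (1, 1) satisfies every constraint, so the LP is feasible.
Direction d = (1, 1): for each constraint row a, a·d ≤ 0 —
  (1)(1) + (-1)(1) = 0 ≤ 0
  (2)(1) + (-2)(1) = 0 ≤ 0
  (-3)(1) + (-1)(1) = -4 ≤ 0
  (-3)(1) + (2)(1) = -1 ≤ 0
and d ≥ 0, so (1, 1) + t·d stays feasible for every t ≥ 0. Along this ray z = 5p + q changes by 6 per unit t, so z → +∞.

Unbounded — the objective can increase without bound over the feasible region.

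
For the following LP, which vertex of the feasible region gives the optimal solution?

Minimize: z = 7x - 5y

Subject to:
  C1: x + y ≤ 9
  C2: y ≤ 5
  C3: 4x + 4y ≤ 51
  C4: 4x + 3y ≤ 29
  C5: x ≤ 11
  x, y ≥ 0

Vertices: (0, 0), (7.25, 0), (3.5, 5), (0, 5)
Evaluating z = 7x - 5y at each vertex:
  (0, 0): z = 0
  (7.25, 0): z = 50.75
  (3.5, 5): z = -0.5
  (0, 5): z = -25

The smallest value is z = -25, attained at (0, 5).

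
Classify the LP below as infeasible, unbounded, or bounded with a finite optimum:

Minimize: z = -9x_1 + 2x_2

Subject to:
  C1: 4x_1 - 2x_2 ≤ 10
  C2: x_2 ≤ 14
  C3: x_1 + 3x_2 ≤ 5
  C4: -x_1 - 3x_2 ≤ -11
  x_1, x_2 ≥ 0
C3 requires x_1 + 3x_2 ≤ 5, while C4 (-x_1 - 3x_2 ≤ -11) is equivalent to x_1 + 3x_2 ≥ 11. Together they would need 11 ≤ x_1 + 3x_2 ≤ 5, which is impossible since 11 > 5. No point satisfies all constraints.

The feasible region is empty; the LP is infeasible.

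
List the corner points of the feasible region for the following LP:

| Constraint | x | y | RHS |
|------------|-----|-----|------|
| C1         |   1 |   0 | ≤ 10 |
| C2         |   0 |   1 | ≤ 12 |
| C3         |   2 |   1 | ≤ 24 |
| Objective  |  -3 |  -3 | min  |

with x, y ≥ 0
Each vertex is the intersection of two constraint boundaries that also satisfies all remaining constraints:
  x = 0 and y = 0 → (0, 0)
  x = 10 and y = 0 → (10, 0)
  x = 10 and 2x + y = 24 → (10, 4)
  y = 12 and 2x + y = 24 → (6, 12)
  y = 12 and x = 0 → (0, 12)

Vertices: (0, 0), (10, 0), (10, 4), (6, 12), (0, 12)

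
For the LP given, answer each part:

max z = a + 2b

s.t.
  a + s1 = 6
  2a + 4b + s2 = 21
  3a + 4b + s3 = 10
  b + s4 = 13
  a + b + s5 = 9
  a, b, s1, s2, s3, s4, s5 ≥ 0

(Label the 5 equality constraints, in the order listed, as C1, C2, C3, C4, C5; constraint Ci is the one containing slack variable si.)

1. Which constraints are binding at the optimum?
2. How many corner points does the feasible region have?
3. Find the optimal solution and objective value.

1. C3, a ≥ 0
2. 3
3. a = 0, b = 2.5, z = 5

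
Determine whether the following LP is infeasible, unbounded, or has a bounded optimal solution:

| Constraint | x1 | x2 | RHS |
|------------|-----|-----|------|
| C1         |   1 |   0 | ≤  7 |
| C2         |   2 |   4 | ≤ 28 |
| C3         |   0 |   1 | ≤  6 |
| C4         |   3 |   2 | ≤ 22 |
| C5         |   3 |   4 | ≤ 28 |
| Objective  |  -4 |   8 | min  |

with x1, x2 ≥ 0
The point (7, 0) satisfies every constraint, so the LP is feasible; the constraints give x1 ≤ 7 and x2 ≤ 6, which with x1, x2 ≥ 0 keep the feasible region inside a bounded box. A feasible, bounded LP attains a finite optimum at a vertex.

Feasible with finite optimum z* = -28 at (7, 0).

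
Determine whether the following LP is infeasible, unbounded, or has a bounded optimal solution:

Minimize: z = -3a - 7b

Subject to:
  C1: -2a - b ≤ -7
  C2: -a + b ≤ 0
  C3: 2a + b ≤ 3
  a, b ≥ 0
C3 requires 2a + b ≤ 3, while C1 (-2a - b ≤ -7) is equivalent to 2a + b ≥ 7. Together they would need 7 ≤ 2a + b ≤ 3, which is impossible since 7 > 3. No point satisfies all constraints.

Infeasible: no point satisfies all constraints simultaneously.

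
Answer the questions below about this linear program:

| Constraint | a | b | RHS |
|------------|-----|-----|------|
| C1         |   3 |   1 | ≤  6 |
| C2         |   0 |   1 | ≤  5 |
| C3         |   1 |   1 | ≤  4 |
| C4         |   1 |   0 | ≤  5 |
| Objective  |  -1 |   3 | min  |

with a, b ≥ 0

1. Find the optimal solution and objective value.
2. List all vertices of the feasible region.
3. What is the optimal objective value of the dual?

1. a = 2, b = 0, z = -2
2. (0, 0), (2, 0), (1, 3), (0, 4)
3. -2 (by strong duality, equal to the primal optimum)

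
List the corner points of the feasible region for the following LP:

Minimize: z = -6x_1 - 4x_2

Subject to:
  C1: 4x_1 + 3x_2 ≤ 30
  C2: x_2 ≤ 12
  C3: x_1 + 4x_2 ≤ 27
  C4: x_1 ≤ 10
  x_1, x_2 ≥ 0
Each vertex is the intersection of two constraint boundaries that also satisfies all remaining constraints:
  x_1 = 0 and x_2 = 0 → (0, 0)
  4x_1 + 3x_2 = 30 and x_2 = 0 → (7.5, 0)
  4x_1 + 3x_2 = 30 and x_1 + 4x_2 = 27 → (3, 6)
  x_1 + 4x_2 = 27 and x_1 = 0 → (0, 6.75)

Vertices: (0, 0), (7.5, 0), (3, 6), (0, 6.75)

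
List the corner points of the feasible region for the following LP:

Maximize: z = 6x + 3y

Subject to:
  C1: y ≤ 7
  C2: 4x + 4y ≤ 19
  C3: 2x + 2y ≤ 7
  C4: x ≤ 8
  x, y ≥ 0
Each vertex is the intersection of two constraint boundaries that also satisfies all remaining constraints:
  x = 0 and y = 0 → (0, 0)
  2x + 2y = 7 and y = 0 → (3.5, 0)
  2x + 2y = 7 and x = 0 → (0, 3.5)

Vertices: (0, 0), (3.5, 0), (0, 3.5)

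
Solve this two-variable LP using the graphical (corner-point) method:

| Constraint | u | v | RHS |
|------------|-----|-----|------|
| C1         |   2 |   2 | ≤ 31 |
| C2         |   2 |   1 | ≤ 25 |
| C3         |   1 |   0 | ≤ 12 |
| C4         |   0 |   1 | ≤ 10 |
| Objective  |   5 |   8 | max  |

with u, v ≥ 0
u = 5.5, v = 10, z = 107.5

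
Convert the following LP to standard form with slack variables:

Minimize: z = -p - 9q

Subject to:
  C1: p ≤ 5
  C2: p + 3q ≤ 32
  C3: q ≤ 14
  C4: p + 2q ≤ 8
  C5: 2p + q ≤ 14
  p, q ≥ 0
min z = -p - 9q

s.t.
  p + s1 = 5
  p + 3q + s2 = 32
  q + s3 = 14
  p + 2q + s4 = 8
  2p + q + s5 = 14
  p, q, s1, s2, s3, s4, s5 ≥ 0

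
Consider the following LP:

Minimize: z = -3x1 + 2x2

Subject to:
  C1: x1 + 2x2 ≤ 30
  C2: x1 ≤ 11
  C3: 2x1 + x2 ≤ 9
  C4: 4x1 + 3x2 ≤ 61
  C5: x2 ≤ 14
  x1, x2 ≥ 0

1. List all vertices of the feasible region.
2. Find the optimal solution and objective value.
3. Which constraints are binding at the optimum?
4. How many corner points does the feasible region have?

1. (0, 0), (4.5, 0), (0, 9)
2. x1 = 4.5, x2 = 0, z = -13.5
3. C3, x2 ≥ 0
4. 3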